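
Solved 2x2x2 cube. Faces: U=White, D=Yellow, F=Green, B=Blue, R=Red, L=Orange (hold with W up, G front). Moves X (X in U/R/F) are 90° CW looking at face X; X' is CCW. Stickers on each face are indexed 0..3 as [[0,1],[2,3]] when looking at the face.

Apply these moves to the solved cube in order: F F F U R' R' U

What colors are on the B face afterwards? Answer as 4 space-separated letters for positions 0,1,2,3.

Answer: G G R B

Derivation:
After move 1 (F): F=GGGG U=WWOO R=WRWR D=RRYY L=OYOY
After move 2 (F): F=GGGG U=WWYY R=OROR D=WWYY L=OROR
After move 3 (F): F=GGGG U=WWRR R=YRYR D=OOYY L=OWOW
After move 4 (U): U=RWRW F=YRGG R=BBYR B=OWBB L=GGOW
After move 5 (R'): R=BRBY U=RBRO F=YWGW D=ORYG B=YWOB
After move 6 (R'): R=RYBB U=RORY F=YBGO D=OWYW B=GWRB
After move 7 (U): U=RRYO F=RYGO R=GWBB B=GGRB L=YBOW
Query: B face = GGRB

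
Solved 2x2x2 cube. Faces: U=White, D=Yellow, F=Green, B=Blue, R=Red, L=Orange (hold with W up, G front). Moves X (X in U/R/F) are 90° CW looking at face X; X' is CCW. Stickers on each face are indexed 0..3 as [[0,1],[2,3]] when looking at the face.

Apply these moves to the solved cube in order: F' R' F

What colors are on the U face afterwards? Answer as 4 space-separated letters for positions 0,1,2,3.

After move 1 (F'): F=GGGG U=WWRR R=YRYR D=OOYY L=OWOW
After move 2 (R'): R=RRYY U=WBRB F=GWGR D=OGYG B=YBOB
After move 3 (F): F=GGRW U=WBWW R=RRBY D=YRYG L=OOOG
Query: U face = WBWW

Answer: W B W W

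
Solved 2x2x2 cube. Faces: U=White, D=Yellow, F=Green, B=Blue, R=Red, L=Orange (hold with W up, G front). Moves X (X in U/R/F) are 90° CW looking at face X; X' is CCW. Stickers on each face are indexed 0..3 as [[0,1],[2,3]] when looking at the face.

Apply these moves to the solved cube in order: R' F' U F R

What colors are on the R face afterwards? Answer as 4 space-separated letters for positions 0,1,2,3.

After move 1 (R'): R=RRRR U=WBWB F=GWGW D=YGYG B=YBYB
After move 2 (F'): F=WWGG U=WBRR R=GRYR D=OOYG L=OBOW
After move 3 (U): U=RWRB F=GRGG R=YBYR B=OBYB L=WWOW
After move 4 (F): F=GGGR U=RWWW R=RBBR D=YYYG L=WOOO
After move 5 (R): R=BRRB U=RGWR F=GYGG D=YYYO B=WBWB
Query: R face = BRRB

Answer: B R R B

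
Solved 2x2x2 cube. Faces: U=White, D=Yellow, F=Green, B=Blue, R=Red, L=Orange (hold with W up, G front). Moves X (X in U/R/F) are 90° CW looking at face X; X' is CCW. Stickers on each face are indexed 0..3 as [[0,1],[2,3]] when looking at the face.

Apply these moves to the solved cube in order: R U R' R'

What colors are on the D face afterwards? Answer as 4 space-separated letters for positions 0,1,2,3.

After move 1 (R): R=RRRR U=WGWG F=GYGY D=YBYB B=WBWB
After move 2 (U): U=WWGG F=RRGY R=WBRR B=OOWB L=GYOO
After move 3 (R'): R=BRWR U=WWGO F=RWGG D=YRYY B=BOBB
After move 4 (R'): R=RRBW U=WBGB F=RWGO D=YWYG B=YORB
Query: D face = YWYG

Answer: Y W Y G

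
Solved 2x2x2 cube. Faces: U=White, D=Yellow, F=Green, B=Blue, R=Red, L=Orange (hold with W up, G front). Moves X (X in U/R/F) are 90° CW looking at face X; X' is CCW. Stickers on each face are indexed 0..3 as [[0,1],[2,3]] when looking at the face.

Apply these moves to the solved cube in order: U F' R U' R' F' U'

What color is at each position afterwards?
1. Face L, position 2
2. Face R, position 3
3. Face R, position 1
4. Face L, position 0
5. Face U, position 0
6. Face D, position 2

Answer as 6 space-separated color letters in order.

After move 1 (U): U=WWWW F=RRGG R=BBRR B=OOBB L=GGOO
After move 2 (F'): F=RGRG U=WWBR R=YBYR D=GOYY L=GWOW
After move 3 (R): R=YYRB U=WGBG F=RORY D=GBYO B=ROWB
After move 4 (U'): U=GGWB F=GWRY R=RORB B=YYWB L=ROOW
After move 5 (R'): R=OBRR U=GWWY F=GGRB D=GWYY B=OYBB
After move 6 (F'): F=GBGR U=GWOR R=WBGR D=OWYY L=RYOW
After move 7 (U'): U=WRGO F=RYGR R=GBGR B=WBBB L=OYOW
Query 1: L[2] = O
Query 2: R[3] = R
Query 3: R[1] = B
Query 4: L[0] = O
Query 5: U[0] = W
Query 6: D[2] = Y

Answer: O R B O W Y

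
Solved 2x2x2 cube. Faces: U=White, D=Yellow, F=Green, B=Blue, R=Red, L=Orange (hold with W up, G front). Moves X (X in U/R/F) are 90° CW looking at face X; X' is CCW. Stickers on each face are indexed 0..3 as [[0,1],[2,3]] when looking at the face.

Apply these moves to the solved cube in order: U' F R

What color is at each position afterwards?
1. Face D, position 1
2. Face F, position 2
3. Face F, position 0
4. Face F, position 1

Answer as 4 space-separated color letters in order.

After move 1 (U'): U=WWWW F=OOGG R=GGRR B=RRBB L=BBOO
After move 2 (F): F=GOGO U=WWOB R=WGWR D=RGYY L=BYOY
After move 3 (R): R=WWRG U=WOOO F=GGGY D=RBYR B=BRWB
Query 1: D[1] = B
Query 2: F[2] = G
Query 3: F[0] = G
Query 4: F[1] = G

Answer: B G G G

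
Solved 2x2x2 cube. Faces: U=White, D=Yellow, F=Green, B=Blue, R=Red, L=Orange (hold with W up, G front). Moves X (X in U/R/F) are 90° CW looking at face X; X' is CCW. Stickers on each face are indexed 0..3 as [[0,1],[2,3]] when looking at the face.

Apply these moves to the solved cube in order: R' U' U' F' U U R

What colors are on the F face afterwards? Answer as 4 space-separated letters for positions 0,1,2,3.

After move 1 (R'): R=RRRR U=WBWB F=GWGW D=YGYG B=YBYB
After move 2 (U'): U=BBWW F=OOGW R=GWRR B=RRYB L=YBOO
After move 3 (U'): U=BWBW F=YBGW R=OORR B=GWYB L=RROO
After move 4 (F'): F=BWYG U=BWOR R=GOYR D=ROYG L=RWOB
After move 5 (U): U=OBRW F=GOYG R=GWYR B=RWYB L=BWOB
After move 6 (U): U=ROWB F=GWYG R=RWYR B=BWYB L=GOOB
After move 7 (R): R=YRRW U=RWWG F=GOYG D=RYYB B=BWOB
Query: F face = GOYG

Answer: G O Y G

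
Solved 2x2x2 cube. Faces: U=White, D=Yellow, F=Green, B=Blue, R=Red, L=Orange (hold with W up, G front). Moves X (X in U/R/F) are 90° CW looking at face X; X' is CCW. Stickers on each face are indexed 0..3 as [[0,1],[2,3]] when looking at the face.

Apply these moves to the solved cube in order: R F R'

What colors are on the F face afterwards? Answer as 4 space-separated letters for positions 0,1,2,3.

After move 1 (R): R=RRRR U=WGWG F=GYGY D=YBYB B=WBWB
After move 2 (F): F=GGYY U=WGOO R=WRGR D=RRYB L=OYOB
After move 3 (R'): R=RRWG U=WWOW F=GGYO D=RGYY B=BBRB
Query: F face = GGYO

Answer: G G Y O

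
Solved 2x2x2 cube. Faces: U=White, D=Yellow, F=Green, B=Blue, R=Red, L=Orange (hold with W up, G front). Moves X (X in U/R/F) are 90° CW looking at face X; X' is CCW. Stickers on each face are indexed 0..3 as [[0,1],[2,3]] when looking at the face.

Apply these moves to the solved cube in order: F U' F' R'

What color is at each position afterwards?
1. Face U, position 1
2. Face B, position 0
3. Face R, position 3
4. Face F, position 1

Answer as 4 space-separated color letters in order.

Answer: B Y R O

Derivation:
After move 1 (F): F=GGGG U=WWOO R=WRWR D=RRYY L=OYOY
After move 2 (U'): U=WOWO F=OYGG R=GGWR B=WRBB L=BBOY
After move 3 (F'): F=YGOG U=WOGW R=RGRR D=BYYY L=BOOW
After move 4 (R'): R=GRRR U=WBGW F=YOOW D=BGYG B=YRYB
Query 1: U[1] = B
Query 2: B[0] = Y
Query 3: R[3] = R
Query 4: F[1] = O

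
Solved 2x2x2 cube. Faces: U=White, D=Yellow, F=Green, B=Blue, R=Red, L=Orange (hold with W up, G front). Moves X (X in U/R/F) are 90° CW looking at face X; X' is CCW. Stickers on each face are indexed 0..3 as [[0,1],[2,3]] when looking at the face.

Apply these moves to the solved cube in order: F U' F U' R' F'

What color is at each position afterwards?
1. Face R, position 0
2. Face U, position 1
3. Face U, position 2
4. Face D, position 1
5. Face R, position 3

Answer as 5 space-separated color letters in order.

After move 1 (F): F=GGGG U=WWOO R=WRWR D=RRYY L=OYOY
After move 2 (U'): U=WOWO F=OYGG R=GGWR B=WRBB L=BBOY
After move 3 (F): F=GOGY U=WOYB R=WGOR D=WGYY L=BROR
After move 4 (U'): U=OBWY F=BRGY R=GOOR B=WGBB L=WROR
After move 5 (R'): R=ORGO U=OBWW F=BBGY D=WRYY B=YGGB
After move 6 (F'): F=BYBG U=OBOG R=RRWO D=RRYY L=WWOW
Query 1: R[0] = R
Query 2: U[1] = B
Query 3: U[2] = O
Query 4: D[1] = R
Query 5: R[3] = O

Answer: R B O R O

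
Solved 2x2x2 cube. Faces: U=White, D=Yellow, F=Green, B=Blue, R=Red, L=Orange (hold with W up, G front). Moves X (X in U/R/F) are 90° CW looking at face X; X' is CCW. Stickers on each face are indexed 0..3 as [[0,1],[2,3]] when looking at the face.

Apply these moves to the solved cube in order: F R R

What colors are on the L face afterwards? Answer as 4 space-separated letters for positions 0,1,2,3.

After move 1 (F): F=GGGG U=WWOO R=WRWR D=RRYY L=OYOY
After move 2 (R): R=WWRR U=WGOG F=GRGY D=RBYB B=OBWB
After move 3 (R): R=RWRW U=WROY F=GBGB D=RWYO B=GBGB
Query: L face = OYOY

Answer: O Y O Y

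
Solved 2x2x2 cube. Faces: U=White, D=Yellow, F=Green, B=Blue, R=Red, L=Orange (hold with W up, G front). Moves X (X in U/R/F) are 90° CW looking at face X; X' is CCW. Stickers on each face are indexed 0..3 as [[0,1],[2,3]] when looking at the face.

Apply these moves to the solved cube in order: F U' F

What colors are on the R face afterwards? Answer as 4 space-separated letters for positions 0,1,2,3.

Answer: W G O R

Derivation:
After move 1 (F): F=GGGG U=WWOO R=WRWR D=RRYY L=OYOY
After move 2 (U'): U=WOWO F=OYGG R=GGWR B=WRBB L=BBOY
After move 3 (F): F=GOGY U=WOYB R=WGOR D=WGYY L=BROR
Query: R face = WGOR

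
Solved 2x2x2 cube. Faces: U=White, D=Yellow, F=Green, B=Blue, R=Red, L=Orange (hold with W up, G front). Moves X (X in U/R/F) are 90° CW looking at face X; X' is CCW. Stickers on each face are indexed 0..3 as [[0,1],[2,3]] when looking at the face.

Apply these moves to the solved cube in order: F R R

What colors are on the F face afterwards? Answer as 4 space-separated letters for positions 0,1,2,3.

Answer: G B G B

Derivation:
After move 1 (F): F=GGGG U=WWOO R=WRWR D=RRYY L=OYOY
After move 2 (R): R=WWRR U=WGOG F=GRGY D=RBYB B=OBWB
After move 3 (R): R=RWRW U=WROY F=GBGB D=RWYO B=GBGB
Query: F face = GBGB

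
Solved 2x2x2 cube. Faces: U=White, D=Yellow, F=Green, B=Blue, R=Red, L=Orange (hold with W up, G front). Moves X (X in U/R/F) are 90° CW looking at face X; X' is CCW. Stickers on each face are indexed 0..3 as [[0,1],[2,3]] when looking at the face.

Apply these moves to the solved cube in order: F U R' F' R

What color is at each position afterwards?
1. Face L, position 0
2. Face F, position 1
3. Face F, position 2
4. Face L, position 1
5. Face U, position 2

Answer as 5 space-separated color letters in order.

After move 1 (F): F=GGGG U=WWOO R=WRWR D=RRYY L=OYOY
After move 2 (U): U=OWOW F=WRGG R=BBWR B=OYBB L=GGOY
After move 3 (R'): R=BRBW U=OBOO F=WWGW D=RRYG B=YYRB
After move 4 (F'): F=WWWG U=OBBB R=RRRW D=GYYG L=GOOO
After move 5 (R): R=RRWR U=OWBG F=WYWG D=GRYY B=BYBB
Query 1: L[0] = G
Query 2: F[1] = Y
Query 3: F[2] = W
Query 4: L[1] = O
Query 5: U[2] = B

Answer: G Y W O B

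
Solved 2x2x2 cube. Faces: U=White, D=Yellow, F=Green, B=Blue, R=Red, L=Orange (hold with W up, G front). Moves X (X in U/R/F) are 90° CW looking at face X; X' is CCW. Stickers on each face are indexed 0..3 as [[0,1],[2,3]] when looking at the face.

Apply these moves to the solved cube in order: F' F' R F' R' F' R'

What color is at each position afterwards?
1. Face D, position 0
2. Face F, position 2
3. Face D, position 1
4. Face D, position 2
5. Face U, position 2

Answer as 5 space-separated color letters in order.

After move 1 (F'): F=GGGG U=WWRR R=YRYR D=OOYY L=OWOW
After move 2 (F'): F=GGGG U=WWYY R=OROR D=WWYY L=OROR
After move 3 (R): R=OORR U=WGYG F=GWGY D=WBYB B=YBWB
After move 4 (F'): F=WYGG U=WGOR R=BOWR D=RRYB L=OGOY
After move 5 (R'): R=ORBW U=WWOY F=WGGR D=RYYG B=BBRB
After move 6 (F'): F=GRWG U=WWOB R=YRRW D=GYYG L=OYOO
After move 7 (R'): R=RWYR U=WROB F=GWWB D=GRYG B=GBYB
Query 1: D[0] = G
Query 2: F[2] = W
Query 3: D[1] = R
Query 4: D[2] = Y
Query 5: U[2] = O

Answer: G W R Y O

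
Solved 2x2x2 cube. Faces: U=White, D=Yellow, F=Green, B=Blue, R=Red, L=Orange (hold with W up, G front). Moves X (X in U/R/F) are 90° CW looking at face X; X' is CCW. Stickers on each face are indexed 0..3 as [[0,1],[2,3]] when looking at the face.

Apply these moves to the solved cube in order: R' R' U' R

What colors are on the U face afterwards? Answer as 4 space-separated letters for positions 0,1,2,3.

After move 1 (R'): R=RRRR U=WBWB F=GWGW D=YGYG B=YBYB
After move 2 (R'): R=RRRR U=WYWY F=GBGB D=YWYW B=GBGB
After move 3 (U'): U=YYWW F=OOGB R=GBRR B=RRGB L=GBOO
After move 4 (R): R=RGRB U=YOWB F=OWGW D=YGYR B=WRYB
Query: U face = YOWB

Answer: Y O W B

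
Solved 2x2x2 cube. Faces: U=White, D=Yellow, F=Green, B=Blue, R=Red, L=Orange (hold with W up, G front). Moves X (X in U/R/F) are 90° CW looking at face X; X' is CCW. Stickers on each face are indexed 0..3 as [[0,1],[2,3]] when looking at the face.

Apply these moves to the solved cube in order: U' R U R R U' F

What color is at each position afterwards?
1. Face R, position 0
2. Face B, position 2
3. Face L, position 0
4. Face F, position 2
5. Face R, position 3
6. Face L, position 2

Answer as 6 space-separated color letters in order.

After move 1 (U'): U=WWWW F=OOGG R=GGRR B=RRBB L=BBOO
After move 2 (R): R=RGRG U=WOWG F=OYGY D=YBYR B=WRWB
After move 3 (U): U=WWGO F=RGGY R=WRRG B=BBWB L=OYOO
After move 4 (R): R=RWGR U=WGGY F=RBGR D=YWYB B=OBWB
After move 5 (R): R=GRRW U=WBGR F=RWGB D=YWYO B=YBGB
After move 6 (U'): U=BRWG F=OYGB R=RWRW B=GRGB L=YBOO
After move 7 (F): F=GOBY U=BROB R=WWGW D=RRYO L=YYOW
Query 1: R[0] = W
Query 2: B[2] = G
Query 3: L[0] = Y
Query 4: F[2] = B
Query 5: R[3] = W
Query 6: L[2] = O

Answer: W G Y B W O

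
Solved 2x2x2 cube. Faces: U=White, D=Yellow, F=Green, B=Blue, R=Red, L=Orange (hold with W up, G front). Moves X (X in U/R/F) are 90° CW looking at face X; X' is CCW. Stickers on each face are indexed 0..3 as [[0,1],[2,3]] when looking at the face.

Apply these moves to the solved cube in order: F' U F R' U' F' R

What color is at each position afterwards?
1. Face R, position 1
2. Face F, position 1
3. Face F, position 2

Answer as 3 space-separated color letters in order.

Answer: Y O G

Derivation:
After move 1 (F'): F=GGGG U=WWRR R=YRYR D=OOYY L=OWOW
After move 2 (U): U=RWRW F=YRGG R=BBYR B=OWBB L=GGOW
After move 3 (F): F=GYGR U=RWWG R=RBWR D=YBYY L=GOOO
After move 4 (R'): R=BRRW U=RBWO F=GWGG D=YYYR B=YWBB
After move 5 (U'): U=BORW F=GOGG R=GWRW B=BRBB L=YWOO
After move 6 (F'): F=OGGG U=BOGR R=YWYW D=WOYR L=YWOR
After move 7 (R): R=YYWW U=BGGG F=OOGR D=WBYB B=RROB
Query 1: R[1] = Y
Query 2: F[1] = O
Query 3: F[2] = G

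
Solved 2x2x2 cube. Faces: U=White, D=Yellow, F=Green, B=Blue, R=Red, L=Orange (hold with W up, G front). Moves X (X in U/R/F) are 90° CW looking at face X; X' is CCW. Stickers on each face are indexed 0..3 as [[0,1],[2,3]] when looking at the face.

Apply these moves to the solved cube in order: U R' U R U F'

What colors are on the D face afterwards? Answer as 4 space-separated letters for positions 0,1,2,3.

After move 1 (U): U=WWWW F=RRGG R=BBRR B=OOBB L=GGOO
After move 2 (R'): R=BRBR U=WBWO F=RWGW D=YRYG B=YOYB
After move 3 (U): U=WWOB F=BRGW R=YOBR B=GGYB L=RWOO
After move 4 (R): R=BYRO U=WROW F=BRGG D=YYYG B=BGWB
After move 5 (U): U=OWWR F=BYGG R=BGRO B=RWWB L=BROO
After move 6 (F'): F=YGBG U=OWBR R=YGYO D=ROYG L=BROW
Query: D face = ROYG

Answer: R O Y G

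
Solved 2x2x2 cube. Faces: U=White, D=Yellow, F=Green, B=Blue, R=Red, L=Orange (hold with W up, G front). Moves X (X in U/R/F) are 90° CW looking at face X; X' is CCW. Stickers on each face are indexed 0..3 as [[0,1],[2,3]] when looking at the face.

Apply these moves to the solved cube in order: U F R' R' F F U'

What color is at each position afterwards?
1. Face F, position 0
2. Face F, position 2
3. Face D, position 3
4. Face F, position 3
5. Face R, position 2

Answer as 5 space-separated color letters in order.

Answer: G B G G Y

Derivation:
After move 1 (U): U=WWWW F=RRGG R=BBRR B=OOBB L=GGOO
After move 2 (F): F=GRGR U=WWOG R=WBWR D=RBYY L=GYOY
After move 3 (R'): R=BRWW U=WBOO F=GWGG D=RRYR B=YOBB
After move 4 (R'): R=RWBW U=WBOY F=GBGO D=RWYG B=RORB
After move 5 (F): F=GGOB U=WBYY R=OWYW D=BRYG L=GROW
After move 6 (F): F=OGBG U=WBWR R=YWYW D=YOYG L=GBOR
After move 7 (U'): U=BRWW F=GBBG R=OGYW B=YWRB L=ROOR
Query 1: F[0] = G
Query 2: F[2] = B
Query 3: D[3] = G
Query 4: F[3] = G
Query 5: R[2] = Y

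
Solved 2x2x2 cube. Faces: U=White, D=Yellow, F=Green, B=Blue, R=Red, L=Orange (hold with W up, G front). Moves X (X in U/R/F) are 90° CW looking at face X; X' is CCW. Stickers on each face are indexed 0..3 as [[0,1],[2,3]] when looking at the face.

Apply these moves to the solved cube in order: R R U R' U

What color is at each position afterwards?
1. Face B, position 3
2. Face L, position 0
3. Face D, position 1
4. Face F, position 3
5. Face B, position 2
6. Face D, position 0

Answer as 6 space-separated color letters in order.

Answer: B R R Y W Y

Derivation:
After move 1 (R): R=RRRR U=WGWG F=GYGY D=YBYB B=WBWB
After move 2 (R): R=RRRR U=WYWY F=GBGB D=YWYW B=GBGB
After move 3 (U): U=WWYY F=RRGB R=GBRR B=OOGB L=GBOO
After move 4 (R'): R=BRGR U=WGYO F=RWGY D=YRYB B=WOWB
After move 5 (U): U=YWOG F=BRGY R=WOGR B=GBWB L=RWOO
Query 1: B[3] = B
Query 2: L[0] = R
Query 3: D[1] = R
Query 4: F[3] = Y
Query 5: B[2] = W
Query 6: D[0] = Y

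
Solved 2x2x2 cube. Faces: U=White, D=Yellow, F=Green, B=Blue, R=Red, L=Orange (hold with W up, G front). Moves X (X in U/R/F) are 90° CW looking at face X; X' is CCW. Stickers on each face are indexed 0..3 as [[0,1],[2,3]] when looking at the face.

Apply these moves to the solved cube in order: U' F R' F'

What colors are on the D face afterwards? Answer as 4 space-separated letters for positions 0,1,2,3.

After move 1 (U'): U=WWWW F=OOGG R=GGRR B=RRBB L=BBOO
After move 2 (F): F=GOGO U=WWOB R=WGWR D=RGYY L=BYOY
After move 3 (R'): R=GRWW U=WBOR F=GWGB D=ROYO B=YRGB
After move 4 (F'): F=WBGG U=WBGW R=ORRW D=YYYO L=BROO
Query: D face = YYYO

Answer: Y Y Y O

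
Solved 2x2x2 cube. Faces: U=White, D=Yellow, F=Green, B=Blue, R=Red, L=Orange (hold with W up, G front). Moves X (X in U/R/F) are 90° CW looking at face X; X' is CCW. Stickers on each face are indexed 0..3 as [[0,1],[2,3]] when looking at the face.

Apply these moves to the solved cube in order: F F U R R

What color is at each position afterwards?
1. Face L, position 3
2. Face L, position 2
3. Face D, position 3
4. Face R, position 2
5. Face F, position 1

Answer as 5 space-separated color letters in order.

After move 1 (F): F=GGGG U=WWOO R=WRWR D=RRYY L=OYOY
After move 2 (F): F=GGGG U=WWYY R=OROR D=WWYY L=OROR
After move 3 (U): U=YWYW F=ORGG R=BBOR B=ORBB L=GGOR
After move 4 (R): R=OBRB U=YRYG F=OWGY D=WBYO B=WRWB
After move 5 (R): R=ROBB U=YWYY F=OBGO D=WWYW B=GRRB
Query 1: L[3] = R
Query 2: L[2] = O
Query 3: D[3] = W
Query 4: R[2] = B
Query 5: F[1] = B

Answer: R O W B B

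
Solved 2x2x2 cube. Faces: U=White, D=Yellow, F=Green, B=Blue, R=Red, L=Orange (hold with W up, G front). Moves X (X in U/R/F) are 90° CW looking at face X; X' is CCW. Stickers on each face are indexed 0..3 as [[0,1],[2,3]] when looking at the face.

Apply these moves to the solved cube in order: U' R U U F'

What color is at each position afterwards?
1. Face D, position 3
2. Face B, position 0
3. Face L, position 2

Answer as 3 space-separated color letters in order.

Answer: R O O

Derivation:
After move 1 (U'): U=WWWW F=OOGG R=GGRR B=RRBB L=BBOO
After move 2 (R): R=RGRG U=WOWG F=OYGY D=YBYR B=WRWB
After move 3 (U): U=WWGO F=RGGY R=WRRG B=BBWB L=OYOO
After move 4 (U): U=GWOW F=WRGY R=BBRG B=OYWB L=RGOO
After move 5 (F'): F=RYWG U=GWBR R=BBYG D=GOYR L=RWOO
Query 1: D[3] = R
Query 2: B[0] = O
Query 3: L[2] = O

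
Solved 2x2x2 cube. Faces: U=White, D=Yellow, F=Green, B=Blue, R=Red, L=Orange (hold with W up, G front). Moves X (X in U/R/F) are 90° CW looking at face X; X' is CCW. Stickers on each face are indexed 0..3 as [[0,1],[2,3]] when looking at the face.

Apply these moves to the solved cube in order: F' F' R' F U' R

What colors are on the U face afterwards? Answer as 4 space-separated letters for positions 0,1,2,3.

After move 1 (F'): F=GGGG U=WWRR R=YRYR D=OOYY L=OWOW
After move 2 (F'): F=GGGG U=WWYY R=OROR D=WWYY L=OROR
After move 3 (R'): R=RROO U=WBYB F=GWGY D=WGYG B=YBWB
After move 4 (F): F=GGYW U=WBRR R=YRBO D=ORYG L=OWOG
After move 5 (U'): U=BRWR F=OWYW R=GGBO B=YRWB L=YBOG
After move 6 (R): R=BGOG U=BWWW F=ORYG D=OWYY B=RRRB
Query: U face = BWWW

Answer: B W W W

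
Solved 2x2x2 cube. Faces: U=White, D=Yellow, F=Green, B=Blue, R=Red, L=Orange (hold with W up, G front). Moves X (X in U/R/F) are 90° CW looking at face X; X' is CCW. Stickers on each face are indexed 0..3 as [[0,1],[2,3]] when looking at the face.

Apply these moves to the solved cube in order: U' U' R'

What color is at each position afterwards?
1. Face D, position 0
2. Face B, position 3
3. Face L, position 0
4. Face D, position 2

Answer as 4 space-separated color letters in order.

Answer: Y B R Y

Derivation:
After move 1 (U'): U=WWWW F=OOGG R=GGRR B=RRBB L=BBOO
After move 2 (U'): U=WWWW F=BBGG R=OORR B=GGBB L=RROO
After move 3 (R'): R=OROR U=WBWG F=BWGW D=YBYG B=YGYB
Query 1: D[0] = Y
Query 2: B[3] = B
Query 3: L[0] = R
Query 4: D[2] = Y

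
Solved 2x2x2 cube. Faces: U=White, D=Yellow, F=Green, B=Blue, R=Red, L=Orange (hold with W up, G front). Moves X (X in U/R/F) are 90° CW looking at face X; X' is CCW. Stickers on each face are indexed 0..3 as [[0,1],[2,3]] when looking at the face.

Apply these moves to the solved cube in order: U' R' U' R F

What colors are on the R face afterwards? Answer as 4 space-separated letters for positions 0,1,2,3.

Answer: W O W W

Derivation:
After move 1 (U'): U=WWWW F=OOGG R=GGRR B=RRBB L=BBOO
After move 2 (R'): R=GRGR U=WBWR F=OWGW D=YOYG B=YRYB
After move 3 (U'): U=BRWW F=BBGW R=OWGR B=GRYB L=YROO
After move 4 (R): R=GORW U=BBWW F=BOGG D=YYYG B=WRRB
After move 5 (F): F=GBGO U=BBOR R=WOWW D=RGYG L=YYOY
Query: R face = WOWW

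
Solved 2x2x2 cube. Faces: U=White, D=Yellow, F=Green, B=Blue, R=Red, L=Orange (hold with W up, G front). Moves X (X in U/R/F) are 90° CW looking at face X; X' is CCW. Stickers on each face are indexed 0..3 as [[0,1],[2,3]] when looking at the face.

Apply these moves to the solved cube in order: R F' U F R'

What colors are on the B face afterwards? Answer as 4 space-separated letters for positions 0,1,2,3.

After move 1 (R): R=RRRR U=WGWG F=GYGY D=YBYB B=WBWB
After move 2 (F'): F=YYGG U=WGRR R=BRYR D=OOYB L=OGOW
After move 3 (U): U=RWRG F=BRGG R=WBYR B=OGWB L=YYOW
After move 4 (F): F=GBGR U=RWWY R=RBGR D=YWYB L=YOOO
After move 5 (R'): R=BRRG U=RWWO F=GWGY D=YBYR B=BGWB
Query: B face = BGWB

Answer: B G W B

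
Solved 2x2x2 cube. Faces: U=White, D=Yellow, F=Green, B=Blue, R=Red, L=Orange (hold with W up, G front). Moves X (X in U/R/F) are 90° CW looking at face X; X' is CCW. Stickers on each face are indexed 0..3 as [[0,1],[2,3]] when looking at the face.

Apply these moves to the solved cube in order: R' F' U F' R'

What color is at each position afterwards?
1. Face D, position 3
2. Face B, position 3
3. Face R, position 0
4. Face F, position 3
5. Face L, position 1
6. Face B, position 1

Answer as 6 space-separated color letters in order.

After move 1 (R'): R=RRRR U=WBWB F=GWGW D=YGYG B=YBYB
After move 2 (F'): F=WWGG U=WBRR R=GRYR D=OOYG L=OBOW
After move 3 (U): U=RWRB F=GRGG R=YBYR B=OBYB L=WWOW
After move 4 (F'): F=RGGG U=RWYY R=OBOR D=WWYG L=WBOR
After move 5 (R'): R=BROO U=RYYO F=RWGY D=WGYG B=GBWB
Query 1: D[3] = G
Query 2: B[3] = B
Query 3: R[0] = B
Query 4: F[3] = Y
Query 5: L[1] = B
Query 6: B[1] = B

Answer: G B B Y B B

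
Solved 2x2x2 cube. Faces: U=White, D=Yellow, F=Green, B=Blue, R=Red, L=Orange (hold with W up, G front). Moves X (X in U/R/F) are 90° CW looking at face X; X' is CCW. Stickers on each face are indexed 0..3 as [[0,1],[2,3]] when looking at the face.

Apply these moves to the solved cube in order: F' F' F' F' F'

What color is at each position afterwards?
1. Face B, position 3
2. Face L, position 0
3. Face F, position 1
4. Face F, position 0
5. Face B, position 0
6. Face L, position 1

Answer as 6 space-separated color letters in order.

Answer: B O G G B W

Derivation:
After move 1 (F'): F=GGGG U=WWRR R=YRYR D=OOYY L=OWOW
After move 2 (F'): F=GGGG U=WWYY R=OROR D=WWYY L=OROR
After move 3 (F'): F=GGGG U=WWOO R=WRWR D=RRYY L=OYOY
After move 4 (F'): F=GGGG U=WWWW R=RRRR D=YYYY L=OOOO
After move 5 (F'): F=GGGG U=WWRR R=YRYR D=OOYY L=OWOW
Query 1: B[3] = B
Query 2: L[0] = O
Query 3: F[1] = G
Query 4: F[0] = G
Query 5: B[0] = B
Query 6: L[1] = W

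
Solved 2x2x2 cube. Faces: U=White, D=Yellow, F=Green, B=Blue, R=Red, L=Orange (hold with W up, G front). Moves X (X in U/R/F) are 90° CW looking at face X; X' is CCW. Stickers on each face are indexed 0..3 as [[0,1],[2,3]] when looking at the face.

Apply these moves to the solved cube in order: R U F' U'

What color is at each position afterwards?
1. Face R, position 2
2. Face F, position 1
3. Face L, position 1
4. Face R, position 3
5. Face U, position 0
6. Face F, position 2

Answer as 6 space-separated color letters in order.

After move 1 (R): R=RRRR U=WGWG F=GYGY D=YBYB B=WBWB
After move 2 (U): U=WWGG F=RRGY R=WBRR B=OOWB L=GYOO
After move 3 (F'): F=RYRG U=WWWR R=BBYR D=YOYB L=GGOG
After move 4 (U'): U=WRWW F=GGRG R=RYYR B=BBWB L=OOOG
Query 1: R[2] = Y
Query 2: F[1] = G
Query 3: L[1] = O
Query 4: R[3] = R
Query 5: U[0] = W
Query 6: F[2] = R

Answer: Y G O R W R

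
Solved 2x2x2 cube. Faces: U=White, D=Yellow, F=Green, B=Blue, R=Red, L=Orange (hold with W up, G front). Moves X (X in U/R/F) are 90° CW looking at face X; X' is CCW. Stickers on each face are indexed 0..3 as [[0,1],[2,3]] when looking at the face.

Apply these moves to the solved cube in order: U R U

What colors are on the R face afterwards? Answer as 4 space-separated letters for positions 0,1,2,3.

After move 1 (U): U=WWWW F=RRGG R=BBRR B=OOBB L=GGOO
After move 2 (R): R=RBRB U=WRWG F=RYGY D=YBYO B=WOWB
After move 3 (U): U=WWGR F=RBGY R=WORB B=GGWB L=RYOO
Query: R face = WORB

Answer: W O R B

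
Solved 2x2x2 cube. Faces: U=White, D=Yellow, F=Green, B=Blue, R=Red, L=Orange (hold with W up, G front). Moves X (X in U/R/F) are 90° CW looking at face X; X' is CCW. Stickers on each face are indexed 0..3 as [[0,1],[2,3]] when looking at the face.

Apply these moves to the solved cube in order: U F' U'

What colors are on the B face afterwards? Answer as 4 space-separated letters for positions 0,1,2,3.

After move 1 (U): U=WWWW F=RRGG R=BBRR B=OOBB L=GGOO
After move 2 (F'): F=RGRG U=WWBR R=YBYR D=GOYY L=GWOW
After move 3 (U'): U=WRWB F=GWRG R=RGYR B=YBBB L=OOOW
Query: B face = YBBB

Answer: Y B B B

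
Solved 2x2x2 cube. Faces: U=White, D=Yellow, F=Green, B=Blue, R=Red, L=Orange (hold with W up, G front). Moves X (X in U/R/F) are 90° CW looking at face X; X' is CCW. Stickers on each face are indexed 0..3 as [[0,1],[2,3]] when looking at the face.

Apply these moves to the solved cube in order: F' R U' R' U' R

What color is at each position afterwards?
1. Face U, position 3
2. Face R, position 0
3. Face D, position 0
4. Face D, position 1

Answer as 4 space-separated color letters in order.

Answer: R G O B

Derivation:
After move 1 (F'): F=GGGG U=WWRR R=YRYR D=OOYY L=OWOW
After move 2 (R): R=YYRR U=WGRG F=GOGY D=OBYB B=RBWB
After move 3 (U'): U=GGWR F=OWGY R=GORR B=YYWB L=RBOW
After move 4 (R'): R=ORGR U=GWWY F=OGGR D=OWYY B=BYBB
After move 5 (U'): U=WYGW F=RBGR R=OGGR B=ORBB L=BYOW
After move 6 (R): R=GORG U=WBGR F=RWGY D=OBYO B=WRYB
Query 1: U[3] = R
Query 2: R[0] = G
Query 3: D[0] = O
Query 4: D[1] = B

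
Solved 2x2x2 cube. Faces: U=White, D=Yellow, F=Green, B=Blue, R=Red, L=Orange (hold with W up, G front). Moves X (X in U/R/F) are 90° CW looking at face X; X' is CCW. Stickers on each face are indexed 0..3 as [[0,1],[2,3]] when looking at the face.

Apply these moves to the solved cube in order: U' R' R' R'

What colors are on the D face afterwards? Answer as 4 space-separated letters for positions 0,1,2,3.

After move 1 (U'): U=WWWW F=OOGG R=GGRR B=RRBB L=BBOO
After move 2 (R'): R=GRGR U=WBWR F=OWGW D=YOYG B=YRYB
After move 3 (R'): R=RRGG U=WYWY F=OBGR D=YWYW B=GROB
After move 4 (R'): R=RGRG U=WOWG F=OYGY D=YBYR B=WRWB
Query: D face = YBYR

Answer: Y B Y R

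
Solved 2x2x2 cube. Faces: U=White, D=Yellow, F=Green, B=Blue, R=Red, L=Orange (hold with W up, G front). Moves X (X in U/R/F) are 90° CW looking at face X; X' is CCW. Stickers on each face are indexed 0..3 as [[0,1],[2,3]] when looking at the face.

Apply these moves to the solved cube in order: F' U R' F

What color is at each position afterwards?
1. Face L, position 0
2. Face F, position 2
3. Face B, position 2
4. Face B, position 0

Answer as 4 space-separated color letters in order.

After move 1 (F'): F=GGGG U=WWRR R=YRYR D=OOYY L=OWOW
After move 2 (U): U=RWRW F=YRGG R=BBYR B=OWBB L=GGOW
After move 3 (R'): R=BRBY U=RBRO F=YWGW D=ORYG B=YWOB
After move 4 (F): F=GYWW U=RBWG R=RROY D=BBYG L=GOOR
Query 1: L[0] = G
Query 2: F[2] = W
Query 3: B[2] = O
Query 4: B[0] = Y

Answer: G W O Y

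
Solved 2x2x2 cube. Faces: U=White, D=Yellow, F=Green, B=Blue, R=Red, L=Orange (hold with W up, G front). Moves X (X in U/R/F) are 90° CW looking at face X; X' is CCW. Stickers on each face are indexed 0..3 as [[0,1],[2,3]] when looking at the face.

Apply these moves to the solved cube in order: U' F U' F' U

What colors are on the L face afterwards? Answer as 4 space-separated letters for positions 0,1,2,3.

Answer: Y O O W

Derivation:
After move 1 (U'): U=WWWW F=OOGG R=GGRR B=RRBB L=BBOO
After move 2 (F): F=GOGO U=WWOB R=WGWR D=RGYY L=BYOY
After move 3 (U'): U=WBWO F=BYGO R=GOWR B=WGBB L=RROY
After move 4 (F'): F=YOBG U=WBGW R=GORR D=RYYY L=ROOW
After move 5 (U): U=GWWB F=GOBG R=WGRR B=ROBB L=YOOW
Query: L face = YOOW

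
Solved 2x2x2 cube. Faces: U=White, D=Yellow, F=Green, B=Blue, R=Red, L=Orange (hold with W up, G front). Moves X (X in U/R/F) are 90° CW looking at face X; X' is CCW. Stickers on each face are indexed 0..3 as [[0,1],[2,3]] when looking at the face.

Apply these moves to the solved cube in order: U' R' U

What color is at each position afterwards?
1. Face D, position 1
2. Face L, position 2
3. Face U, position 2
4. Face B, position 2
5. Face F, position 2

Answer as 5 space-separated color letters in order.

After move 1 (U'): U=WWWW F=OOGG R=GGRR B=RRBB L=BBOO
After move 2 (R'): R=GRGR U=WBWR F=OWGW D=YOYG B=YRYB
After move 3 (U): U=WWRB F=GRGW R=YRGR B=BBYB L=OWOO
Query 1: D[1] = O
Query 2: L[2] = O
Query 3: U[2] = R
Query 4: B[2] = Y
Query 5: F[2] = G

Answer: O O R Y G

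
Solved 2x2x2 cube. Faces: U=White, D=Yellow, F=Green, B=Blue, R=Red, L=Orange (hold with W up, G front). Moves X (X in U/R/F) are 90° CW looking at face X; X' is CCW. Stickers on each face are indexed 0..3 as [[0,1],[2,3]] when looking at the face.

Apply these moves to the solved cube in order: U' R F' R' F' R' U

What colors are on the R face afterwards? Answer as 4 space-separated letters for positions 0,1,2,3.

Answer: G R Y B

Derivation:
After move 1 (U'): U=WWWW F=OOGG R=GGRR B=RRBB L=BBOO
After move 2 (R): R=RGRG U=WOWG F=OYGY D=YBYR B=WRWB
After move 3 (F'): F=YYOG U=WORR R=BGYG D=BOYR L=BGOW
After move 4 (R'): R=GGBY U=WWRW F=YOOR D=BYYG B=RROB
After move 5 (F'): F=ORYO U=WWGB R=YGBY D=GWYG L=BWOR
After move 6 (R'): R=GYYB U=WOGR F=OWYB D=GRYO B=GRWB
After move 7 (U): U=GWRO F=GYYB R=GRYB B=BWWB L=OWOR
Query: R face = GRYB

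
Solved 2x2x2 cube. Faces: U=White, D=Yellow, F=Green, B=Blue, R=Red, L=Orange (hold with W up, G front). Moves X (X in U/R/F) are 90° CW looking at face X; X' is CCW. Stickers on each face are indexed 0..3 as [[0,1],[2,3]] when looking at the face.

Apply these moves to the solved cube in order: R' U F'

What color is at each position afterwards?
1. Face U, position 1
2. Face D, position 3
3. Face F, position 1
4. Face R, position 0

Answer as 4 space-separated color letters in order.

After move 1 (R'): R=RRRR U=WBWB F=GWGW D=YGYG B=YBYB
After move 2 (U): U=WWBB F=RRGW R=YBRR B=OOYB L=GWOO
After move 3 (F'): F=RWRG U=WWYR R=GBYR D=WOYG L=GBOB
Query 1: U[1] = W
Query 2: D[3] = G
Query 3: F[1] = W
Query 4: R[0] = G

Answer: W G W G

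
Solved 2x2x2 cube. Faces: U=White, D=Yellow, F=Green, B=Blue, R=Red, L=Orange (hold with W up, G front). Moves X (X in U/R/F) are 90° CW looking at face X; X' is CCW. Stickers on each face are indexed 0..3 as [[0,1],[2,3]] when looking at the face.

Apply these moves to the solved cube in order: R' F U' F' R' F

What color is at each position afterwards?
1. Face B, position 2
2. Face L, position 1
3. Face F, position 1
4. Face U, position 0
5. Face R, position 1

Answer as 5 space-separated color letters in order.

After move 1 (R'): R=RRRR U=WBWB F=GWGW D=YGYG B=YBYB
After move 2 (F): F=GGWW U=WBOO R=WRBR D=RRYG L=OYOG
After move 3 (U'): U=BOWO F=OYWW R=GGBR B=WRYB L=YBOG
After move 4 (F'): F=YWOW U=BOGB R=RGRR D=BGYG L=YOOW
After move 5 (R'): R=GRRR U=BYGW F=YOOB D=BWYW B=GRGB
After move 6 (F): F=OYBO U=BYWO R=GRWR D=RGYW L=YBOW
Query 1: B[2] = G
Query 2: L[1] = B
Query 3: F[1] = Y
Query 4: U[0] = B
Query 5: R[1] = R

Answer: G B Y B R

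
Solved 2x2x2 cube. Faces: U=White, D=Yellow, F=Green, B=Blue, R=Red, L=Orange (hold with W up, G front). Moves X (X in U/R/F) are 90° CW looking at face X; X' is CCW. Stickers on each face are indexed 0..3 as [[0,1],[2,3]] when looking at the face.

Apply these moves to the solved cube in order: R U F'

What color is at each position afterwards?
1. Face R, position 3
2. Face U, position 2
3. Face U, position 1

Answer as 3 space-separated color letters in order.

After move 1 (R): R=RRRR U=WGWG F=GYGY D=YBYB B=WBWB
After move 2 (U): U=WWGG F=RRGY R=WBRR B=OOWB L=GYOO
After move 3 (F'): F=RYRG U=WWWR R=BBYR D=YOYB L=GGOG
Query 1: R[3] = R
Query 2: U[2] = W
Query 3: U[1] = W

Answer: R W W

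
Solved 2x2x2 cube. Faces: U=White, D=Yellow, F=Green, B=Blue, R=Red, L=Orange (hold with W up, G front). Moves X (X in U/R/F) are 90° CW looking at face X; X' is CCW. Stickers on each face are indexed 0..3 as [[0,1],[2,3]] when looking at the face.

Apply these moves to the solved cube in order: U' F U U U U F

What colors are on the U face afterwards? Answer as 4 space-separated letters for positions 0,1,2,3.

After move 1 (U'): U=WWWW F=OOGG R=GGRR B=RRBB L=BBOO
After move 2 (F): F=GOGO U=WWOB R=WGWR D=RGYY L=BYOY
After move 3 (U): U=OWBW F=WGGO R=RRWR B=BYBB L=GOOY
After move 4 (U): U=BOWW F=RRGO R=BYWR B=GOBB L=WGOY
After move 5 (U): U=WBWO F=BYGO R=GOWR B=WGBB L=RROY
After move 6 (U): U=WWOB F=GOGO R=WGWR B=RRBB L=BYOY
After move 7 (F): F=GGOO U=WWYY R=OGBR D=WWYY L=BROG
Query: U face = WWYY

Answer: W W Y Y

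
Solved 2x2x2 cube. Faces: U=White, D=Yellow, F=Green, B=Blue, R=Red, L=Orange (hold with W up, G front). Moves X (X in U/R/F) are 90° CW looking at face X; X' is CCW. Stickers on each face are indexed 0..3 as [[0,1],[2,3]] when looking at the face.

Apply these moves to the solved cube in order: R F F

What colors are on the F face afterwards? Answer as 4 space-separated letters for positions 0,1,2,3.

Answer: Y G Y G

Derivation:
After move 1 (R): R=RRRR U=WGWG F=GYGY D=YBYB B=WBWB
After move 2 (F): F=GGYY U=WGOO R=WRGR D=RRYB L=OYOB
After move 3 (F): F=YGYG U=WGBY R=OROR D=GWYB L=OROR
Query: F face = YGYG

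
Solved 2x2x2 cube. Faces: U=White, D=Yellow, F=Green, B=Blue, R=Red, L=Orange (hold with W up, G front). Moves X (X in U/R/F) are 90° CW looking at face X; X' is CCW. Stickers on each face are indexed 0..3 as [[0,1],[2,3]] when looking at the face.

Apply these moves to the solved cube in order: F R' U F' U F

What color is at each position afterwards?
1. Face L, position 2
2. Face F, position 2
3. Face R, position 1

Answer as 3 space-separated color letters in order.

After move 1 (F): F=GGGG U=WWOO R=WRWR D=RRYY L=OYOY
After move 2 (R'): R=RRWW U=WBOB F=GWGO D=RGYG B=YBRB
After move 3 (U): U=OWBB F=RRGO R=YBWW B=OYRB L=GWOY
After move 4 (F'): F=RORG U=OWYW R=GBRW D=WYYG L=GBOB
After move 5 (U): U=YOWW F=GBRG R=OYRW B=GBRB L=ROOB
After move 6 (F): F=RGGB U=YOBO R=WYWW D=ROYG L=RWOY
Query 1: L[2] = O
Query 2: F[2] = G
Query 3: R[1] = Y

Answer: O G Y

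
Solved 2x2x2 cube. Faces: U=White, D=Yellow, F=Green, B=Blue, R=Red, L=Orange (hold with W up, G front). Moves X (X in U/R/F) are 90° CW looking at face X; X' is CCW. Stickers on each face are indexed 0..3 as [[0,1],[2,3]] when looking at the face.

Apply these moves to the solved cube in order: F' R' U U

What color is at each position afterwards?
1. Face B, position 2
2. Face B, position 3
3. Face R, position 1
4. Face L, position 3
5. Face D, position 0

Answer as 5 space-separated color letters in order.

After move 1 (F'): F=GGGG U=WWRR R=YRYR D=OOYY L=OWOW
After move 2 (R'): R=RRYY U=WBRB F=GWGR D=OGYG B=YBOB
After move 3 (U): U=RWBB F=RRGR R=YBYY B=OWOB L=GWOW
After move 4 (U): U=BRBW F=YBGR R=OWYY B=GWOB L=RROW
Query 1: B[2] = O
Query 2: B[3] = B
Query 3: R[1] = W
Query 4: L[3] = W
Query 5: D[0] = O

Answer: O B W W O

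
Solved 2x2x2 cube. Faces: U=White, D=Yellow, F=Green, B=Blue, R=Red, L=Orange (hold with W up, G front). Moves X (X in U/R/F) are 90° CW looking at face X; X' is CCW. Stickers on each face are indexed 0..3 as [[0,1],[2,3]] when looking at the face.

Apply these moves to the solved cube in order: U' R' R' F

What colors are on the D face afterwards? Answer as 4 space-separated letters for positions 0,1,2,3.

After move 1 (U'): U=WWWW F=OOGG R=GGRR B=RRBB L=BBOO
After move 2 (R'): R=GRGR U=WBWR F=OWGW D=YOYG B=YRYB
After move 3 (R'): R=RRGG U=WYWY F=OBGR D=YWYW B=GROB
After move 4 (F): F=GORB U=WYOB R=WRYG D=GRYW L=BYOW
Query: D face = GRYW

Answer: G R Y W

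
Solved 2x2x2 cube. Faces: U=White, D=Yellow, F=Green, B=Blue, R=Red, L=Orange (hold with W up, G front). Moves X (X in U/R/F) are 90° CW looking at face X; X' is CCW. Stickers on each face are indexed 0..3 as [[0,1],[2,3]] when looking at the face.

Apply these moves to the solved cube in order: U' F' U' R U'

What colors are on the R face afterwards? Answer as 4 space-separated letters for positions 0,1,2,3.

After move 1 (U'): U=WWWW F=OOGG R=GGRR B=RRBB L=BBOO
After move 2 (F'): F=OGOG U=WWGR R=YGYR D=BOYY L=BWOW
After move 3 (U'): U=WRWG F=BWOG R=OGYR B=YGBB L=RROW
After move 4 (R): R=YORG U=WWWG F=BOOY D=BBYY B=GGRB
After move 5 (U'): U=WGWW F=RROY R=BORG B=YORB L=GGOW
Query: R face = BORG

Answer: B O R G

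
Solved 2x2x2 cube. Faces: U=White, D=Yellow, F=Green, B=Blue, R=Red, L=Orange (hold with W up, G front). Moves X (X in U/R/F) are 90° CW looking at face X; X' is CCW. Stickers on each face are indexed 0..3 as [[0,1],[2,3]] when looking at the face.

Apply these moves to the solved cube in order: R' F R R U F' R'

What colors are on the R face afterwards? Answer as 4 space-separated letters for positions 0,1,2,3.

After move 1 (R'): R=RRRR U=WBWB F=GWGW D=YGYG B=YBYB
After move 2 (F): F=GGWW U=WBOO R=WRBR D=RRYG L=OYOG
After move 3 (R): R=BWRR U=WGOW F=GRWG D=RYYY B=OBBB
After move 4 (R): R=RBRW U=WROG F=GYWY D=RBYO B=WBGB
After move 5 (U): U=OWGR F=RBWY R=WBRW B=OYGB L=GYOG
After move 6 (F'): F=BYRW U=OWWR R=BBRW D=YGYO L=GROG
After move 7 (R'): R=BWBR U=OGWO F=BWRR D=YYYW B=OYGB
Query: R face = BWBR

Answer: B W B R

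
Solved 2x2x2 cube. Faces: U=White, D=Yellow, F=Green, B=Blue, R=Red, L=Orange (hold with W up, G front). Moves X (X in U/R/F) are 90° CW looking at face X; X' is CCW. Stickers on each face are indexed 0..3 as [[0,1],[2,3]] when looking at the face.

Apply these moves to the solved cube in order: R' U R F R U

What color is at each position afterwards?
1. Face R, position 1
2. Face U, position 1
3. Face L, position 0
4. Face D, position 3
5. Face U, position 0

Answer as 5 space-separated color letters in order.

Answer: O W G B O

Derivation:
After move 1 (R'): R=RRRR U=WBWB F=GWGW D=YGYG B=YBYB
After move 2 (U): U=WWBB F=RRGW R=YBRR B=OOYB L=GWOO
After move 3 (R): R=RYRB U=WRBW F=RGGG D=YYYO B=BOWB
After move 4 (F): F=GRGG U=WROW R=BYWB D=RRYO L=GYOY
After move 5 (R): R=WBBY U=WROG F=GRGO D=RWYB B=WORB
After move 6 (U): U=OWGR F=WBGO R=WOBY B=GYRB L=GROY
Query 1: R[1] = O
Query 2: U[1] = W
Query 3: L[0] = G
Query 4: D[3] = B
Query 5: U[0] = O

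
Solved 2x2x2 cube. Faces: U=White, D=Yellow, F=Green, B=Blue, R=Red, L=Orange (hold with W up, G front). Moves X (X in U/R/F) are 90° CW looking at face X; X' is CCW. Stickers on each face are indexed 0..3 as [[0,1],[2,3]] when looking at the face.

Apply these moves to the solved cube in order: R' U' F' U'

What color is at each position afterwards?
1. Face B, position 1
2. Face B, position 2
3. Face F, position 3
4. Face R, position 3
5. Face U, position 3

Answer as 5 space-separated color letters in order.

After move 1 (R'): R=RRRR U=WBWB F=GWGW D=YGYG B=YBYB
After move 2 (U'): U=BBWW F=OOGW R=GWRR B=RRYB L=YBOO
After move 3 (F'): F=OWOG U=BBGR R=GWYR D=BOYG L=YWOW
After move 4 (U'): U=BRBG F=YWOG R=OWYR B=GWYB L=RROW
Query 1: B[1] = W
Query 2: B[2] = Y
Query 3: F[3] = G
Query 4: R[3] = R
Query 5: U[3] = G

Answer: W Y G R G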